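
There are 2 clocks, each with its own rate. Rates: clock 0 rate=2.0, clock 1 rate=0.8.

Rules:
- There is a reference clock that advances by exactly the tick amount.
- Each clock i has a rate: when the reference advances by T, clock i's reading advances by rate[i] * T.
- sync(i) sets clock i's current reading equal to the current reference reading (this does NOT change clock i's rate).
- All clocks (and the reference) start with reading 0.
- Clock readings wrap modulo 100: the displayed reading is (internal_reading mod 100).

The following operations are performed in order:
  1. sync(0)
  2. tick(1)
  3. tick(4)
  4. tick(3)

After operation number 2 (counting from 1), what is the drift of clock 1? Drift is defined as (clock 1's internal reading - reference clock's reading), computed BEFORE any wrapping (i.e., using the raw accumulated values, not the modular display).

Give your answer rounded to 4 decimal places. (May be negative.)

Answer: -0.2000

Derivation:
After op 1 sync(0): ref=0.0000 raw=[0.0000 0.0000]
After op 2 tick(1): ref=1.0000 raw=[2.0000 0.8000]
Drift of clock 1 after op 2: 0.8000 - 1.0000 = -0.2000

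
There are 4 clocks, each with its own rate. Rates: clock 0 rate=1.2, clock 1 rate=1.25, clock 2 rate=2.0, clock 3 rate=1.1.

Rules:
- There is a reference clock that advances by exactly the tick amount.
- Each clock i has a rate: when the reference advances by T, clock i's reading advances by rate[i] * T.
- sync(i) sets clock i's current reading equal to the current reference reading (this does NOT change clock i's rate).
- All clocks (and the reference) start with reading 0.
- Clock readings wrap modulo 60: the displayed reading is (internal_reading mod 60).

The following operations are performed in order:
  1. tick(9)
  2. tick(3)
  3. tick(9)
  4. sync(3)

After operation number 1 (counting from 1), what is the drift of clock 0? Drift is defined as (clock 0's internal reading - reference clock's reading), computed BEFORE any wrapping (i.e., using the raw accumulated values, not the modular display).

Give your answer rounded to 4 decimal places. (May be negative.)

Answer: 1.8000

Derivation:
After op 1 tick(9): ref=9.0000 raw=[10.8000 11.2500 18.0000 9.9000]
Drift of clock 0 after op 1: 10.8000 - 9.0000 = 1.8000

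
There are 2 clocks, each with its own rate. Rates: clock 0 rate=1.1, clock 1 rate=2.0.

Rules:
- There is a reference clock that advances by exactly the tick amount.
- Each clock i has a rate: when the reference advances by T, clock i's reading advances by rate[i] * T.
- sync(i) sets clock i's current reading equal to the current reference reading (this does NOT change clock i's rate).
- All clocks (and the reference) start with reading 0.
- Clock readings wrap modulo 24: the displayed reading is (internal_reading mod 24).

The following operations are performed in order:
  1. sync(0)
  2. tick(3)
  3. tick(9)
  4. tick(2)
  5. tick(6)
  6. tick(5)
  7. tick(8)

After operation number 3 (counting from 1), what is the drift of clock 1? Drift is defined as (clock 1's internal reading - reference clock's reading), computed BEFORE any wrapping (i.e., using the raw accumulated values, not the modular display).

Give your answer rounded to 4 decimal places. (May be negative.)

Answer: 12.0000

Derivation:
After op 1 sync(0): ref=0.0000 raw=[0.0000 0.0000]
After op 2 tick(3): ref=3.0000 raw=[3.3000 6.0000]
After op 3 tick(9): ref=12.0000 raw=[13.2000 24.0000]
Drift of clock 1 after op 3: 24.0000 - 12.0000 = 12.0000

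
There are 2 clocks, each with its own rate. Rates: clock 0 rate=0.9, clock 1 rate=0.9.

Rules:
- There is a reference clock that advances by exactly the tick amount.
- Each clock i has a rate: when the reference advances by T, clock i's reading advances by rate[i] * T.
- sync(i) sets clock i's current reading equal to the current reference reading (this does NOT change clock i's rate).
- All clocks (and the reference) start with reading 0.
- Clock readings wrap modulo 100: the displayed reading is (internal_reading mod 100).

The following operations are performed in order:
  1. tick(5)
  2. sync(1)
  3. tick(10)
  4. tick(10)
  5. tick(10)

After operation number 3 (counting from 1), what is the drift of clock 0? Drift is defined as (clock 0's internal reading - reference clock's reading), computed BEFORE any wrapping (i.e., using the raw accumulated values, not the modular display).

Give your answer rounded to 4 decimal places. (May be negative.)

Answer: -1.5000

Derivation:
After op 1 tick(5): ref=5.0000 raw=[4.5000 4.5000]
After op 2 sync(1): ref=5.0000 raw=[4.5000 5.0000]
After op 3 tick(10): ref=15.0000 raw=[13.5000 14.0000]
Drift of clock 0 after op 3: 13.5000 - 15.0000 = -1.5000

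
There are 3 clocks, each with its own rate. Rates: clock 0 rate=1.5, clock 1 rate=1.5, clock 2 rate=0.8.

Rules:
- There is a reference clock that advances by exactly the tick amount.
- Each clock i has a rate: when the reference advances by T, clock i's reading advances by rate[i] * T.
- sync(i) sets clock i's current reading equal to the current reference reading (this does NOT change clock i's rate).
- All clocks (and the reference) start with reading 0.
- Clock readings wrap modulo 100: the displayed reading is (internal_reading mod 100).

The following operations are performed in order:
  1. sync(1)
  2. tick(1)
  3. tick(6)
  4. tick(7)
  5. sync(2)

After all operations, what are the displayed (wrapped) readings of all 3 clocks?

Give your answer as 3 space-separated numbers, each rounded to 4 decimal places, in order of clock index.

After op 1 sync(1): ref=0.0000 raw=[0.0000 0.0000 0.0000]
After op 2 tick(1): ref=1.0000 raw=[1.5000 1.5000 0.8000]
After op 3 tick(6): ref=7.0000 raw=[10.5000 10.5000 5.6000]
After op 4 tick(7): ref=14.0000 raw=[21.0000 21.0000 11.2000]
After op 5 sync(2): ref=14.0000 raw=[21.0000 21.0000 14.0000]
Wrap final raw readings (mod 100): 21.0000 mod 100 = 21.0000; 21.0000 mod 100 = 21.0000; 14.0000 mod 100 = 14.0000

Answer: 21.0000 21.0000 14.0000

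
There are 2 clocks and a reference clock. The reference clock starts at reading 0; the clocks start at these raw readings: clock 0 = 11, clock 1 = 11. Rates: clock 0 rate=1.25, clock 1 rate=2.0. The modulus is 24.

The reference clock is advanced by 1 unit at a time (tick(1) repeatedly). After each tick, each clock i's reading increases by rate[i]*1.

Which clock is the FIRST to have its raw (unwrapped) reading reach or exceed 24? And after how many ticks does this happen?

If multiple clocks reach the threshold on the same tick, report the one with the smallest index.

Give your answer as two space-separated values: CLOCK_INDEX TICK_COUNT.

clock 0: start=11, rate=1.25, needs 24-11 = 13; ticks = ceil(13/1.25) = ceil(10.4000) = 11; reading at tick 11 = 11 + 1.25*11 = 24.7500
clock 1: start=11, rate=2.0, needs 24-11 = 13; ticks = ceil(13/2.0) = ceil(6.5000) = 7; reading at tick 7 = 11 + 2.0*7 = 25.0000
Minimum tick count = 7; winners = [1]; smallest index = 1

Answer: 1 7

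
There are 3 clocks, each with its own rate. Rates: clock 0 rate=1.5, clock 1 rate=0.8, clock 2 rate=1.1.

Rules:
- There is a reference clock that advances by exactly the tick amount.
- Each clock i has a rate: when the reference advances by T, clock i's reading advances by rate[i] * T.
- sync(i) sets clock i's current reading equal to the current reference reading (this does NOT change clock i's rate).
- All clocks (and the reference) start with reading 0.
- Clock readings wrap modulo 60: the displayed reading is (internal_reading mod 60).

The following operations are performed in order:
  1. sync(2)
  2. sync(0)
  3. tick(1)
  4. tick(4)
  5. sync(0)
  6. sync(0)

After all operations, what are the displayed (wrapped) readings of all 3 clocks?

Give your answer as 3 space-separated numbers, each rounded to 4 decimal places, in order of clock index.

After op 1 sync(2): ref=0.0000 raw=[0.0000 0.0000 0.0000]
After op 2 sync(0): ref=0.0000 raw=[0.0000 0.0000 0.0000]
After op 3 tick(1): ref=1.0000 raw=[1.5000 0.8000 1.1000]
After op 4 tick(4): ref=5.0000 raw=[7.5000 4.0000 5.5000]
After op 5 sync(0): ref=5.0000 raw=[5.0000 4.0000 5.5000]
After op 6 sync(0): ref=5.0000 raw=[5.0000 4.0000 5.5000]
Wrap final raw readings (mod 60): 5.0000 mod 60 = 5.0000; 4.0000 mod 60 = 4.0000; 5.5000 mod 60 = 5.5000

Answer: 5.0000 4.0000 5.5000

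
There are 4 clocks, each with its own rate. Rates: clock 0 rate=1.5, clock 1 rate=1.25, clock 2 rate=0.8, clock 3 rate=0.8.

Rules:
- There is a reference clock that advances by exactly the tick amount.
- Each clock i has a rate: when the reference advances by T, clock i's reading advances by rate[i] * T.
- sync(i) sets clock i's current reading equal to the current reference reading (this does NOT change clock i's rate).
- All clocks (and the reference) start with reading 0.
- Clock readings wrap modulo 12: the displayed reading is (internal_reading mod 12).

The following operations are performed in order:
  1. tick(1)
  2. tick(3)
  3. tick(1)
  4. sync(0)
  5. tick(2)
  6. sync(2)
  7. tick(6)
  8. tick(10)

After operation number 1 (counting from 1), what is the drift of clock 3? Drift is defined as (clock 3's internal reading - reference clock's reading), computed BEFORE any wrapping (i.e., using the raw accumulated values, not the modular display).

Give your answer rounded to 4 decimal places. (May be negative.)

Answer: -0.2000

Derivation:
After op 1 tick(1): ref=1.0000 raw=[1.5000 1.2500 0.8000 0.8000]
Drift of clock 3 after op 1: 0.8000 - 1.0000 = -0.2000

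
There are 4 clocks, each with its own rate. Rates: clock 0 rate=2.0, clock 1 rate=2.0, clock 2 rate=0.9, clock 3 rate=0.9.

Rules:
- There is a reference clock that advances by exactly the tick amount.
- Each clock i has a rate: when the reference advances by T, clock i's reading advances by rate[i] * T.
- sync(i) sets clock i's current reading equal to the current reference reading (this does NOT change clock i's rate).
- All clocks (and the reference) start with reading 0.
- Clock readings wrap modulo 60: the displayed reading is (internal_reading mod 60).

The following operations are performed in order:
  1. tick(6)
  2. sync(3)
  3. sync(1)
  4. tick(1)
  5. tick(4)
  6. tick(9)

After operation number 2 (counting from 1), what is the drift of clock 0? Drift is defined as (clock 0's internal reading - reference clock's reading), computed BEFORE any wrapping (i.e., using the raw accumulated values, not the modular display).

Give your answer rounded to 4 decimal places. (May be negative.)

Answer: 6.0000

Derivation:
After op 1 tick(6): ref=6.0000 raw=[12.0000 12.0000 5.4000 5.4000]
After op 2 sync(3): ref=6.0000 raw=[12.0000 12.0000 5.4000 6.0000]
Drift of clock 0 after op 2: 12.0000 - 6.0000 = 6.0000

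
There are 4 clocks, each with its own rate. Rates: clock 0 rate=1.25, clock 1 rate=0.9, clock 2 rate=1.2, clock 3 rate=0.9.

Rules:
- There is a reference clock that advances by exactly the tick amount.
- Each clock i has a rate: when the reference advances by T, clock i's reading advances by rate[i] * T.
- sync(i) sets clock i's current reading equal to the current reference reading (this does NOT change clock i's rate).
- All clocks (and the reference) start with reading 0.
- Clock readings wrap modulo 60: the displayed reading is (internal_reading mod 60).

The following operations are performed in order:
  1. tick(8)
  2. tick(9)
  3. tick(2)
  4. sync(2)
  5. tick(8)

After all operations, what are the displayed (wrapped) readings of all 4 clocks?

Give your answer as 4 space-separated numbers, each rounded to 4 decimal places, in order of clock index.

Answer: 33.7500 24.3000 28.6000 24.3000

Derivation:
After op 1 tick(8): ref=8.0000 raw=[10.0000 7.2000 9.6000 7.2000]
After op 2 tick(9): ref=17.0000 raw=[21.2500 15.3000 20.4000 15.3000]
After op 3 tick(2): ref=19.0000 raw=[23.7500 17.1000 22.8000 17.1000]
After op 4 sync(2): ref=19.0000 raw=[23.7500 17.1000 19.0000 17.1000]
After op 5 tick(8): ref=27.0000 raw=[33.7500 24.3000 28.6000 24.3000]
Wrap final raw readings (mod 60): 33.7500 mod 60 = 33.7500; 24.3000 mod 60 = 24.3000; 28.6000 mod 60 = 28.6000; 24.3000 mod 60 = 24.3000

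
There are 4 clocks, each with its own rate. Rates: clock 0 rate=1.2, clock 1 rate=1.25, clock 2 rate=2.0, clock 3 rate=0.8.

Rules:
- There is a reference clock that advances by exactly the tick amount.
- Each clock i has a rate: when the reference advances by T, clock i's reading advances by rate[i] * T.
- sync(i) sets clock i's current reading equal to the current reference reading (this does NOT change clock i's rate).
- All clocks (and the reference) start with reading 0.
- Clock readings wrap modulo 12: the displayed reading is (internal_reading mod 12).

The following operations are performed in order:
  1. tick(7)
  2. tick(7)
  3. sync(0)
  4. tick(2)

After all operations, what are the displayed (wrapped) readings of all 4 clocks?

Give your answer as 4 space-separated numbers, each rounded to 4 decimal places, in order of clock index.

After op 1 tick(7): ref=7.0000 raw=[8.4000 8.7500 14.0000 5.6000]
After op 2 tick(7): ref=14.0000 raw=[16.8000 17.5000 28.0000 11.2000]
After op 3 sync(0): ref=14.0000 raw=[14.0000 17.5000 28.0000 11.2000]
After op 4 tick(2): ref=16.0000 raw=[16.4000 20.0000 32.0000 12.8000]
Wrap final raw readings (mod 12): 16.4000 mod 12 = 4.4000; 20.0000 mod 12 = 8.0000; 32.0000 mod 12 = 8.0000; 12.8000 mod 12 = 0.8000

Answer: 4.4000 8.0000 8.0000 0.8000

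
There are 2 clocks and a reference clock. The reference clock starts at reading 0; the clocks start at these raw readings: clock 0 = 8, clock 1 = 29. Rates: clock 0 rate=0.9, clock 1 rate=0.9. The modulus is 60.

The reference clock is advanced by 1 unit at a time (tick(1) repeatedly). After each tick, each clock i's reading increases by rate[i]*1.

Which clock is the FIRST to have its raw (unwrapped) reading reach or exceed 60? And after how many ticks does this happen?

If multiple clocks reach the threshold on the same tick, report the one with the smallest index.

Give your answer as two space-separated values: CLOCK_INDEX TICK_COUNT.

clock 0: start=8, rate=0.9, needs 60-8 = 52; ticks = ceil(52/0.9) = ceil(57.7778) = 58; reading at tick 58 = 8 + 0.9*58 = 60.2000
clock 1: start=29, rate=0.9, needs 60-29 = 31; ticks = ceil(31/0.9) = ceil(34.4444) = 35; reading at tick 35 = 29 + 0.9*35 = 60.5000
Minimum tick count = 35; winners = [1]; smallest index = 1

Answer: 1 35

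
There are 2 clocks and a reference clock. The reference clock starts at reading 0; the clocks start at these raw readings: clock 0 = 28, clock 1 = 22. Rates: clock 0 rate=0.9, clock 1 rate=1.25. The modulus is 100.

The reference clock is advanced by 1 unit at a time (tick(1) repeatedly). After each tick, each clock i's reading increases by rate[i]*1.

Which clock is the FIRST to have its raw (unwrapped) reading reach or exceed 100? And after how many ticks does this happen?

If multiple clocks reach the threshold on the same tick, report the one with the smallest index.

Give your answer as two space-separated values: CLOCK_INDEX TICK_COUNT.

clock 0: start=28, rate=0.9, needs 100-28 = 72; ticks = ceil(72/0.9) = ceil(80.0000) = 80; reading at tick 80 = 28 + 0.9*80 = 100.0000
clock 1: start=22, rate=1.25, needs 100-22 = 78; ticks = ceil(78/1.25) = ceil(62.4000) = 63; reading at tick 63 = 22 + 1.25*63 = 100.7500
Minimum tick count = 63; winners = [1]; smallest index = 1

Answer: 1 63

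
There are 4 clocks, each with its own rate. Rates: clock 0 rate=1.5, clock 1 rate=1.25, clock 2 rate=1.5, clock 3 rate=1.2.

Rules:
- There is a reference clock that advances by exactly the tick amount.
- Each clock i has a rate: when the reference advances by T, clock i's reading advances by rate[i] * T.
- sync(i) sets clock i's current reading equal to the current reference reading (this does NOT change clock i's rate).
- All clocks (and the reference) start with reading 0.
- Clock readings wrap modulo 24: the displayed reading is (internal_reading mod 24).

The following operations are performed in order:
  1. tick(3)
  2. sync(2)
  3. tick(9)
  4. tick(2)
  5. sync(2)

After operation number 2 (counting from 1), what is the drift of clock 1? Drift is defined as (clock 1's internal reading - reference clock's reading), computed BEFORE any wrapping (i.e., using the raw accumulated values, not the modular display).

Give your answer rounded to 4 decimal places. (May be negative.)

After op 1 tick(3): ref=3.0000 raw=[4.5000 3.7500 4.5000 3.6000]
After op 2 sync(2): ref=3.0000 raw=[4.5000 3.7500 3.0000 3.6000]
Drift of clock 1 after op 2: 3.7500 - 3.0000 = 0.7500

Answer: 0.7500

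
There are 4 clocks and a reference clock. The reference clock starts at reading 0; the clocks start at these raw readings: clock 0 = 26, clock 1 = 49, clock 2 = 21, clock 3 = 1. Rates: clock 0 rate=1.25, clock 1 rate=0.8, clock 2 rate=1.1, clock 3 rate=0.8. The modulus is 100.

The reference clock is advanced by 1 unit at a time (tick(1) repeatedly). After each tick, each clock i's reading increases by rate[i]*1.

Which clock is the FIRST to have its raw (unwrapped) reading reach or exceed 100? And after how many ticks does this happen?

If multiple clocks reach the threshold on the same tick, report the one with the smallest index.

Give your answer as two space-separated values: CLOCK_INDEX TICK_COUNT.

clock 0: start=26, rate=1.25, needs 100-26 = 74; ticks = ceil(74/1.25) = ceil(59.2000) = 60; reading at tick 60 = 26 + 1.25*60 = 101.0000
clock 1: start=49, rate=0.8, needs 100-49 = 51; ticks = ceil(51/0.8) = ceil(63.7500) = 64; reading at tick 64 = 49 + 0.8*64 = 100.2000
clock 2: start=21, rate=1.1, needs 100-21 = 79; ticks = ceil(79/1.1) = ceil(71.8182) = 72; reading at tick 72 = 21 + 1.1*72 = 100.2000
clock 3: start=1, rate=0.8, needs 100-1 = 99; ticks = ceil(99/0.8) = ceil(123.7500) = 124; reading at tick 124 = 1 + 0.8*124 = 100.2000
Minimum tick count = 60; winners = [0]; smallest index = 0

Answer: 0 60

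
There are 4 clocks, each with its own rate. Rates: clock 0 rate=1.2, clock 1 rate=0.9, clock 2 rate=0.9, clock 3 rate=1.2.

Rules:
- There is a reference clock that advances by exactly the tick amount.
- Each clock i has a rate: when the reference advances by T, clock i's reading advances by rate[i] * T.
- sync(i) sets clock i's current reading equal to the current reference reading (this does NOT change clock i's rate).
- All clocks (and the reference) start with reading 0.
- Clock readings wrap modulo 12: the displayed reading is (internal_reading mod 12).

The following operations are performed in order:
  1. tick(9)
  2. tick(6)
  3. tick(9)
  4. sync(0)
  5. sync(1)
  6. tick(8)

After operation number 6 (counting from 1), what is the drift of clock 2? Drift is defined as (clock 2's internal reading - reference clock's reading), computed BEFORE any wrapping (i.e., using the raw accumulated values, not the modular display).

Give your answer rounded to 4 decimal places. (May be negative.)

After op 1 tick(9): ref=9.0000 raw=[10.8000 8.1000 8.1000 10.8000]
After op 2 tick(6): ref=15.0000 raw=[18.0000 13.5000 13.5000 18.0000]
After op 3 tick(9): ref=24.0000 raw=[28.8000 21.6000 21.6000 28.8000]
After op 4 sync(0): ref=24.0000 raw=[24.0000 21.6000 21.6000 28.8000]
After op 5 sync(1): ref=24.0000 raw=[24.0000 24.0000 21.6000 28.8000]
After op 6 tick(8): ref=32.0000 raw=[33.6000 31.2000 28.8000 38.4000]
Drift of clock 2 after op 6: 28.8000 - 32.0000 = -3.2000

Answer: -3.2000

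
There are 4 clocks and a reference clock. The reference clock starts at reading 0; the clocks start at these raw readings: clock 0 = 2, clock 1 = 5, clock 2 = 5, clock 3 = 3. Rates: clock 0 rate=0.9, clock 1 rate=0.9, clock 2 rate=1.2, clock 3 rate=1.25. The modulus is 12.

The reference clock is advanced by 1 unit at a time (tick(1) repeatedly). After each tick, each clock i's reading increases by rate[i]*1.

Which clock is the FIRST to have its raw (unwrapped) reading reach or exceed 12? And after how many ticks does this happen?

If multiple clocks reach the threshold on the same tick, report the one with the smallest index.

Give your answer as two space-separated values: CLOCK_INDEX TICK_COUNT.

clock 0: start=2, rate=0.9, needs 12-2 = 10; ticks = ceil(10/0.9) = ceil(11.1111) = 12; reading at tick 12 = 2 + 0.9*12 = 12.8000
clock 1: start=5, rate=0.9, needs 12-5 = 7; ticks = ceil(7/0.9) = ceil(7.7778) = 8; reading at tick 8 = 5 + 0.9*8 = 12.2000
clock 2: start=5, rate=1.2, needs 12-5 = 7; ticks = ceil(7/1.2) = ceil(5.8333) = 6; reading at tick 6 = 5 + 1.2*6 = 12.2000
clock 3: start=3, rate=1.25, needs 12-3 = 9; ticks = ceil(9/1.25) = ceil(7.2000) = 8; reading at tick 8 = 3 + 1.25*8 = 13.0000
Minimum tick count = 6; winners = [2]; smallest index = 2

Answer: 2 6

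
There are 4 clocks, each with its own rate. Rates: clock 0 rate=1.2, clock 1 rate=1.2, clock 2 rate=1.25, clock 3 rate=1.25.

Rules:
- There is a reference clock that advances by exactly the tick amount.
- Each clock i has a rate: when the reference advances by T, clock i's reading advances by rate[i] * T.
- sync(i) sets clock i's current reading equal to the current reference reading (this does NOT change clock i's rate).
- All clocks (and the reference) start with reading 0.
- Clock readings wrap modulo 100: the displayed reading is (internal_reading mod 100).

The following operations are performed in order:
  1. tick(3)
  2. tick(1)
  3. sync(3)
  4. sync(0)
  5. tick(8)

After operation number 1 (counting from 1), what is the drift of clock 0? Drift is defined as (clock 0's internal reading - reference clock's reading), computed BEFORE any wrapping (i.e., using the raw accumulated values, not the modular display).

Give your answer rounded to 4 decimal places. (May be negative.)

Answer: 0.6000

Derivation:
After op 1 tick(3): ref=3.0000 raw=[3.6000 3.6000 3.7500 3.7500]
Drift of clock 0 after op 1: 3.6000 - 3.0000 = 0.6000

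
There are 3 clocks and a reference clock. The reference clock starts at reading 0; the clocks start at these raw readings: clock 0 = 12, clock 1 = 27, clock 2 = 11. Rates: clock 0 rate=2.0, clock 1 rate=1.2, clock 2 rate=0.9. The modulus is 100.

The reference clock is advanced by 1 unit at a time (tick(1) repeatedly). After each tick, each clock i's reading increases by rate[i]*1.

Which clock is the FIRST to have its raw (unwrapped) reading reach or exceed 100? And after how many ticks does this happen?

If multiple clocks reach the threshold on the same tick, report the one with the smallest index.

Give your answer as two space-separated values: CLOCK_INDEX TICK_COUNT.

Answer: 0 44

Derivation:
clock 0: start=12, rate=2.0, needs 100-12 = 88; ticks = ceil(88/2.0) = ceil(44.0000) = 44; reading at tick 44 = 12 + 2.0*44 = 100.0000
clock 1: start=27, rate=1.2, needs 100-27 = 73; ticks = ceil(73/1.2) = ceil(60.8333) = 61; reading at tick 61 = 27 + 1.2*61 = 100.2000
clock 2: start=11, rate=0.9, needs 100-11 = 89; ticks = ceil(89/0.9) = ceil(98.8889) = 99; reading at tick 99 = 11 + 0.9*99 = 100.1000
Minimum tick count = 44; winners = [0]; smallest index = 0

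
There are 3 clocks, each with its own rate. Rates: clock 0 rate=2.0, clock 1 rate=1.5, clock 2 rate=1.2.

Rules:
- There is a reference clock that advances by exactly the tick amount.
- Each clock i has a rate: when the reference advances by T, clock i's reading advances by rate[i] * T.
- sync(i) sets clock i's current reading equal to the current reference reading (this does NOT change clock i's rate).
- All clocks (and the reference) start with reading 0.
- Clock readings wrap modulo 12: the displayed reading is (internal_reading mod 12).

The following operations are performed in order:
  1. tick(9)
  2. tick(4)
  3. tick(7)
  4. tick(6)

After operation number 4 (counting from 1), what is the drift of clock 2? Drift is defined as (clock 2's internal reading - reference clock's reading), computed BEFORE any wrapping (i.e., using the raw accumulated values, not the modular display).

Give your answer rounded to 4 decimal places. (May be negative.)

Answer: 5.2000

Derivation:
After op 1 tick(9): ref=9.0000 raw=[18.0000 13.5000 10.8000]
After op 2 tick(4): ref=13.0000 raw=[26.0000 19.5000 15.6000]
After op 3 tick(7): ref=20.0000 raw=[40.0000 30.0000 24.0000]
After op 4 tick(6): ref=26.0000 raw=[52.0000 39.0000 31.2000]
Drift of clock 2 after op 4: 31.2000 - 26.0000 = 5.2000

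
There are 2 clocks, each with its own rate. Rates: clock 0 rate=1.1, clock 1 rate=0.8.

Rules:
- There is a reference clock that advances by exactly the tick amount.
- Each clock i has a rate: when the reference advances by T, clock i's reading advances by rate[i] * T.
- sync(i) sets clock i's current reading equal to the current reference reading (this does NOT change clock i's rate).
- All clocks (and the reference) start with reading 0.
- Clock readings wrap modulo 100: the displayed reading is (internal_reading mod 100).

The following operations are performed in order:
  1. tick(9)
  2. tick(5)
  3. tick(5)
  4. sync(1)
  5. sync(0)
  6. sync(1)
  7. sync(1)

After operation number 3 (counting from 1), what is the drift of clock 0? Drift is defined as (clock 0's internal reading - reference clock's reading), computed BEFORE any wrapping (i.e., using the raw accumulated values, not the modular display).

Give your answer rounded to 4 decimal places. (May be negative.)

After op 1 tick(9): ref=9.0000 raw=[9.9000 7.2000]
After op 2 tick(5): ref=14.0000 raw=[15.4000 11.2000]
After op 3 tick(5): ref=19.0000 raw=[20.9000 15.2000]
Drift of clock 0 after op 3: 20.9000 - 19.0000 = 1.9000

Answer: 1.9000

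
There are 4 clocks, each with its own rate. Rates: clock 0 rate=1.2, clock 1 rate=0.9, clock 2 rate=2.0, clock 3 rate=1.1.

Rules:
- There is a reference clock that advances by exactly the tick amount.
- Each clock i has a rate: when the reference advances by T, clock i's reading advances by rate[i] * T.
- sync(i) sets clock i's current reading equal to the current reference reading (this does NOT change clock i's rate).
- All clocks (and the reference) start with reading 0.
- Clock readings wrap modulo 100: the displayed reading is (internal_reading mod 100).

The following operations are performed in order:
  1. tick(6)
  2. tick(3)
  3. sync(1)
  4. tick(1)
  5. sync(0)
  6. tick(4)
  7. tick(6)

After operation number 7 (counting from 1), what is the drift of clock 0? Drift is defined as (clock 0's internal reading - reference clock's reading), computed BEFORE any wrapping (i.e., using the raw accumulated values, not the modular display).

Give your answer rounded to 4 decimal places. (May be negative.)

After op 1 tick(6): ref=6.0000 raw=[7.2000 5.4000 12.0000 6.6000]
After op 2 tick(3): ref=9.0000 raw=[10.8000 8.1000 18.0000 9.9000]
After op 3 sync(1): ref=9.0000 raw=[10.8000 9.0000 18.0000 9.9000]
After op 4 tick(1): ref=10.0000 raw=[12.0000 9.9000 20.0000 11.0000]
After op 5 sync(0): ref=10.0000 raw=[10.0000 9.9000 20.0000 11.0000]
After op 6 tick(4): ref=14.0000 raw=[14.8000 13.5000 28.0000 15.4000]
After op 7 tick(6): ref=20.0000 raw=[22.0000 18.9000 40.0000 22.0000]
Drift of clock 0 after op 7: 22.0000 - 20.0000 = 2.0000

Answer: 2.0000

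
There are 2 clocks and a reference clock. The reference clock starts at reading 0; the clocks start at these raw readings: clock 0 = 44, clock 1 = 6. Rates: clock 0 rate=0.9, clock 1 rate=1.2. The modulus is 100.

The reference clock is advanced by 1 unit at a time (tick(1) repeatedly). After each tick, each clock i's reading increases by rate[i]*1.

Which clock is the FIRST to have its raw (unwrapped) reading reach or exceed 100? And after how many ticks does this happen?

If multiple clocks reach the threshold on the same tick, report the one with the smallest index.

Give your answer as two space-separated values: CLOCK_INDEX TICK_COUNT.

Answer: 0 63

Derivation:
clock 0: start=44, rate=0.9, needs 100-44 = 56; ticks = ceil(56/0.9) = ceil(62.2222) = 63; reading at tick 63 = 44 + 0.9*63 = 100.7000
clock 1: start=6, rate=1.2, needs 100-6 = 94; ticks = ceil(94/1.2) = ceil(78.3333) = 79; reading at tick 79 = 6 + 1.2*79 = 100.8000
Minimum tick count = 63; winners = [0]; smallest index = 0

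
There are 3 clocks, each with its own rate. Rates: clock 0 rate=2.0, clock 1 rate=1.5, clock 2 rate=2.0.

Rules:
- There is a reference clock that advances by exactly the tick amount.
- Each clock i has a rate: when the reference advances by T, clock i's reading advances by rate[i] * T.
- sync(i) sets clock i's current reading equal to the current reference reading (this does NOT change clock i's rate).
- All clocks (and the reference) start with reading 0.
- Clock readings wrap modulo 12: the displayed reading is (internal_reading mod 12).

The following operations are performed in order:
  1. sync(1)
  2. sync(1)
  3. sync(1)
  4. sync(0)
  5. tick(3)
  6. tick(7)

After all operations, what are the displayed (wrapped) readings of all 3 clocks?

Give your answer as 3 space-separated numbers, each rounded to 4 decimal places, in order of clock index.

After op 1 sync(1): ref=0.0000 raw=[0.0000 0.0000 0.0000]
After op 2 sync(1): ref=0.0000 raw=[0.0000 0.0000 0.0000]
After op 3 sync(1): ref=0.0000 raw=[0.0000 0.0000 0.0000]
After op 4 sync(0): ref=0.0000 raw=[0.0000 0.0000 0.0000]
After op 5 tick(3): ref=3.0000 raw=[6.0000 4.5000 6.0000]
After op 6 tick(7): ref=10.0000 raw=[20.0000 15.0000 20.0000]
Wrap final raw readings (mod 12): 20.0000 mod 12 = 8.0000; 15.0000 mod 12 = 3.0000; 20.0000 mod 12 = 8.0000

Answer: 8.0000 3.0000 8.0000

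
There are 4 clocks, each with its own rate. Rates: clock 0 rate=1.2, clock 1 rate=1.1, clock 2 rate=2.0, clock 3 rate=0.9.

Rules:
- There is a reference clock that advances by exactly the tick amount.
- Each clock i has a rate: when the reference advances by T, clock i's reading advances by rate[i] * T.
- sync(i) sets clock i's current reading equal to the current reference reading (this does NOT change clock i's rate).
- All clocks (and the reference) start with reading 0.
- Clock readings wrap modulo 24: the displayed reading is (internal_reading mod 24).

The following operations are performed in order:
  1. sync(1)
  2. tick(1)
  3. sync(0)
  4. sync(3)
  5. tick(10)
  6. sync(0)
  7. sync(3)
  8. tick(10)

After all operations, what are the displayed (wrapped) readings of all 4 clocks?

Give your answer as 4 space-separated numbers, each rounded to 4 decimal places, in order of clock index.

After op 1 sync(1): ref=0.0000 raw=[0.0000 0.0000 0.0000 0.0000]
After op 2 tick(1): ref=1.0000 raw=[1.2000 1.1000 2.0000 0.9000]
After op 3 sync(0): ref=1.0000 raw=[1.0000 1.1000 2.0000 0.9000]
After op 4 sync(3): ref=1.0000 raw=[1.0000 1.1000 2.0000 1.0000]
After op 5 tick(10): ref=11.0000 raw=[13.0000 12.1000 22.0000 10.0000]
After op 6 sync(0): ref=11.0000 raw=[11.0000 12.1000 22.0000 10.0000]
After op 7 sync(3): ref=11.0000 raw=[11.0000 12.1000 22.0000 11.0000]
After op 8 tick(10): ref=21.0000 raw=[23.0000 23.1000 42.0000 20.0000]
Wrap final raw readings (mod 24): 23.0000 mod 24 = 23.0000; 23.1000 mod 24 = 23.1000; 42.0000 mod 24 = 18.0000; 20.0000 mod 24 = 20.0000

Answer: 23.0000 23.1000 18.0000 20.0000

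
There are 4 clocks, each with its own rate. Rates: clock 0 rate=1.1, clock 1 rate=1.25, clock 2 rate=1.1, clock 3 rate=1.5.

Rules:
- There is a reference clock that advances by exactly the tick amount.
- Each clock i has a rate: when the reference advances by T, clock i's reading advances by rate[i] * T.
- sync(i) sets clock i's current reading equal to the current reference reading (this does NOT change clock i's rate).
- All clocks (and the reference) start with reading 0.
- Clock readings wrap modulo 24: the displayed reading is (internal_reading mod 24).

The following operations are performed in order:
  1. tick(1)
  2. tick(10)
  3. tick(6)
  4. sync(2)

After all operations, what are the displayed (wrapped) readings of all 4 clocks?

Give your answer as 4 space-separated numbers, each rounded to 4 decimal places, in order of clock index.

After op 1 tick(1): ref=1.0000 raw=[1.1000 1.2500 1.1000 1.5000]
After op 2 tick(10): ref=11.0000 raw=[12.1000 13.7500 12.1000 16.5000]
After op 3 tick(6): ref=17.0000 raw=[18.7000 21.2500 18.7000 25.5000]
After op 4 sync(2): ref=17.0000 raw=[18.7000 21.2500 17.0000 25.5000]
Wrap final raw readings (mod 24): 18.7000 mod 24 = 18.7000; 21.2500 mod 24 = 21.2500; 17.0000 mod 24 = 17.0000; 25.5000 mod 24 = 1.5000

Answer: 18.7000 21.2500 17.0000 1.5000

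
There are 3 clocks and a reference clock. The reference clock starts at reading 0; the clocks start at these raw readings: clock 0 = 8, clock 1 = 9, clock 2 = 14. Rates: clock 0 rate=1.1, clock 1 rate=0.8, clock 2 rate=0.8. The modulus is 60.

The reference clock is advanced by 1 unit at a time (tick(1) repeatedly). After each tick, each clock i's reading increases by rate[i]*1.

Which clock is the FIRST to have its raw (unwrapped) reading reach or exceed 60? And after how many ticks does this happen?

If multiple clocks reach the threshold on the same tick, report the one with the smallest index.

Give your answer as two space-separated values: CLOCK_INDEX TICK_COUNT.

clock 0: start=8, rate=1.1, needs 60-8 = 52; ticks = ceil(52/1.1) = ceil(47.2727) = 48; reading at tick 48 = 8 + 1.1*48 = 60.8000
clock 1: start=9, rate=0.8, needs 60-9 = 51; ticks = ceil(51/0.8) = ceil(63.7500) = 64; reading at tick 64 = 9 + 0.8*64 = 60.2000
clock 2: start=14, rate=0.8, needs 60-14 = 46; ticks = ceil(46/0.8) = ceil(57.5000) = 58; reading at tick 58 = 14 + 0.8*58 = 60.4000
Minimum tick count = 48; winners = [0]; smallest index = 0

Answer: 0 48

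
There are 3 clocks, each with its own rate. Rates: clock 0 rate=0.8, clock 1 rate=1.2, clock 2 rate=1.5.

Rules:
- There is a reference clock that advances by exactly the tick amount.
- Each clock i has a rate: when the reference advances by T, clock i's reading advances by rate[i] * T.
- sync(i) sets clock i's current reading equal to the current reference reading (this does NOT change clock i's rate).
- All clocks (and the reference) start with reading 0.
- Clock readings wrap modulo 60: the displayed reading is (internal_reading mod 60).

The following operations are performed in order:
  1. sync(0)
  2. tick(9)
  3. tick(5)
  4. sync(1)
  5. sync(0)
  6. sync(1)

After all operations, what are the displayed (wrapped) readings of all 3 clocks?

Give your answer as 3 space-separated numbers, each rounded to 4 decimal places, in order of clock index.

After op 1 sync(0): ref=0.0000 raw=[0.0000 0.0000 0.0000]
After op 2 tick(9): ref=9.0000 raw=[7.2000 10.8000 13.5000]
After op 3 tick(5): ref=14.0000 raw=[11.2000 16.8000 21.0000]
After op 4 sync(1): ref=14.0000 raw=[11.2000 14.0000 21.0000]
After op 5 sync(0): ref=14.0000 raw=[14.0000 14.0000 21.0000]
After op 6 sync(1): ref=14.0000 raw=[14.0000 14.0000 21.0000]
Wrap final raw readings (mod 60): 14.0000 mod 60 = 14.0000; 14.0000 mod 60 = 14.0000; 21.0000 mod 60 = 21.0000

Answer: 14.0000 14.0000 21.0000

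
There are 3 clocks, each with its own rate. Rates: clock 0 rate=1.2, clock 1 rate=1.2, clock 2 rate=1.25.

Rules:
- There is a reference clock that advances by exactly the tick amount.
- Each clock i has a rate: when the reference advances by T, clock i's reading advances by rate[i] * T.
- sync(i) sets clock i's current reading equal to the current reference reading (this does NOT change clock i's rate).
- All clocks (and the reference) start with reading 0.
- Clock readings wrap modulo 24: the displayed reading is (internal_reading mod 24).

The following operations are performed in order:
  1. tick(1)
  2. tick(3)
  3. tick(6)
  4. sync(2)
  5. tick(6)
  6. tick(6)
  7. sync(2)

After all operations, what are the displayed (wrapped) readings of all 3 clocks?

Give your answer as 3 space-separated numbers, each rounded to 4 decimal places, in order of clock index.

After op 1 tick(1): ref=1.0000 raw=[1.2000 1.2000 1.2500]
After op 2 tick(3): ref=4.0000 raw=[4.8000 4.8000 5.0000]
After op 3 tick(6): ref=10.0000 raw=[12.0000 12.0000 12.5000]
After op 4 sync(2): ref=10.0000 raw=[12.0000 12.0000 10.0000]
After op 5 tick(6): ref=16.0000 raw=[19.2000 19.2000 17.5000]
After op 6 tick(6): ref=22.0000 raw=[26.4000 26.4000 25.0000]
After op 7 sync(2): ref=22.0000 raw=[26.4000 26.4000 22.0000]
Wrap final raw readings (mod 24): 26.4000 mod 24 = 2.4000; 26.4000 mod 24 = 2.4000; 22.0000 mod 24 = 22.0000

Answer: 2.4000 2.4000 22.0000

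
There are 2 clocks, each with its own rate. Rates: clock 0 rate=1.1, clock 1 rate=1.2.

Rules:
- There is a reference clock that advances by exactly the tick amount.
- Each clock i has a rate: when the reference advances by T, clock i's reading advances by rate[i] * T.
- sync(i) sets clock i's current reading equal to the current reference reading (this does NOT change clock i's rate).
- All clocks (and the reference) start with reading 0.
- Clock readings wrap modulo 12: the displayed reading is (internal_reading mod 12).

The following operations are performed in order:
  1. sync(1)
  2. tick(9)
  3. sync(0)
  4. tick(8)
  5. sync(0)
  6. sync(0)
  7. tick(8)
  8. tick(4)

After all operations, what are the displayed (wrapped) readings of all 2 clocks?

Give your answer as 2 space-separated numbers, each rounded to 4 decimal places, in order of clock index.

After op 1 sync(1): ref=0.0000 raw=[0.0000 0.0000]
After op 2 tick(9): ref=9.0000 raw=[9.9000 10.8000]
After op 3 sync(0): ref=9.0000 raw=[9.0000 10.8000]
After op 4 tick(8): ref=17.0000 raw=[17.8000 20.4000]
After op 5 sync(0): ref=17.0000 raw=[17.0000 20.4000]
After op 6 sync(0): ref=17.0000 raw=[17.0000 20.4000]
After op 7 tick(8): ref=25.0000 raw=[25.8000 30.0000]
After op 8 tick(4): ref=29.0000 raw=[30.2000 34.8000]
Wrap final raw readings (mod 12): 30.2000 mod 12 = 6.2000; 34.8000 mod 12 = 10.8000

Answer: 6.2000 10.8000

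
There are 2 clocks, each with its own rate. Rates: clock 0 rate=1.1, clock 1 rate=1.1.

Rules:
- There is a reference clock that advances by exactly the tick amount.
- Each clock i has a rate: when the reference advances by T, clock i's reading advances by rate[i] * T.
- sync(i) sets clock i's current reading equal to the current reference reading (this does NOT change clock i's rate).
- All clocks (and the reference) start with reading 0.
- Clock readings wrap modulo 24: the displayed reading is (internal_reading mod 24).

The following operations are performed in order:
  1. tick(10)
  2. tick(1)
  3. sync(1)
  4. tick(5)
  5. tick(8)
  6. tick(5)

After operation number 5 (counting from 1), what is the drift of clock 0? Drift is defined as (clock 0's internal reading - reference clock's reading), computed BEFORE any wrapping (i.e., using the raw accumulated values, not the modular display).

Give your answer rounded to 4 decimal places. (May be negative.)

After op 1 tick(10): ref=10.0000 raw=[11.0000 11.0000]
After op 2 tick(1): ref=11.0000 raw=[12.1000 12.1000]
After op 3 sync(1): ref=11.0000 raw=[12.1000 11.0000]
After op 4 tick(5): ref=16.0000 raw=[17.6000 16.5000]
After op 5 tick(8): ref=24.0000 raw=[26.4000 25.3000]
Drift of clock 0 after op 5: 26.4000 - 24.0000 = 2.4000

Answer: 2.4000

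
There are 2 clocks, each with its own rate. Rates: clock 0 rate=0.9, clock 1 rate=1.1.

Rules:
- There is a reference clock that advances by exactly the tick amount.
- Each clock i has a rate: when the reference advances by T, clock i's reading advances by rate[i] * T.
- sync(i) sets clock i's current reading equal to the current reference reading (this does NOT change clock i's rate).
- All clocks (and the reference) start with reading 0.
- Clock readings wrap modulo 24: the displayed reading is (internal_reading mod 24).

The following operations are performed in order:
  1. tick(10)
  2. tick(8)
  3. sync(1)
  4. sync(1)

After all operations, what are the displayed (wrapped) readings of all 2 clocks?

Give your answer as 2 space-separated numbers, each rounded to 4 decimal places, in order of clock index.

Answer: 16.2000 18.0000

Derivation:
After op 1 tick(10): ref=10.0000 raw=[9.0000 11.0000]
After op 2 tick(8): ref=18.0000 raw=[16.2000 19.8000]
After op 3 sync(1): ref=18.0000 raw=[16.2000 18.0000]
After op 4 sync(1): ref=18.0000 raw=[16.2000 18.0000]
Wrap final raw readings (mod 24): 16.2000 mod 24 = 16.2000; 18.0000 mod 24 = 18.0000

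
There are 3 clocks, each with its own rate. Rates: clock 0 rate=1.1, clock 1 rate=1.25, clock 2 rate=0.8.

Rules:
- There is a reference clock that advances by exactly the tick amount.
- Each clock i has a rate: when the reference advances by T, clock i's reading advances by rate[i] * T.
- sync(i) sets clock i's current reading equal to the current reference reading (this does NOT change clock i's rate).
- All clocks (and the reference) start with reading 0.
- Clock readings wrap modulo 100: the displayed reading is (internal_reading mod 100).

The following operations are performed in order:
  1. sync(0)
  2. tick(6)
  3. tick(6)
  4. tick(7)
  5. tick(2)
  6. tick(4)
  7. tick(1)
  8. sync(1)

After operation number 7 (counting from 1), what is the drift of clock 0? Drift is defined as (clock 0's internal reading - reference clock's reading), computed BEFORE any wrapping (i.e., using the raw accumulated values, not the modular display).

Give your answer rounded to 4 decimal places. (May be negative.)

After op 1 sync(0): ref=0.0000 raw=[0.0000 0.0000 0.0000]
After op 2 tick(6): ref=6.0000 raw=[6.6000 7.5000 4.8000]
After op 3 tick(6): ref=12.0000 raw=[13.2000 15.0000 9.6000]
After op 4 tick(7): ref=19.0000 raw=[20.9000 23.7500 15.2000]
After op 5 tick(2): ref=21.0000 raw=[23.1000 26.2500 16.8000]
After op 6 tick(4): ref=25.0000 raw=[27.5000 31.2500 20.0000]
After op 7 tick(1): ref=26.0000 raw=[28.6000 32.5000 20.8000]
Drift of clock 0 after op 7: 28.6000 - 26.0000 = 2.6000

Answer: 2.6000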